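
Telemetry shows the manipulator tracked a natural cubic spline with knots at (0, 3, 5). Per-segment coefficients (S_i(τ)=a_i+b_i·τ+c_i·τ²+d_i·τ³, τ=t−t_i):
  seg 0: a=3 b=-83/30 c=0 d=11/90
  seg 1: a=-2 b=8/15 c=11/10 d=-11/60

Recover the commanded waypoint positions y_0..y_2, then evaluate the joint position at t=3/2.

y_0=3 y_1=-2 y_2=2
S(3/2) = -59/80

y_0 = S_0(0) = a_0 = 3
y_1 = S_1(0) = a_1 = -2
y_2 = S_1(2) = 2
t_q=3/2 is in segment 0 (τ=3/2); S_0(τ)=-59/80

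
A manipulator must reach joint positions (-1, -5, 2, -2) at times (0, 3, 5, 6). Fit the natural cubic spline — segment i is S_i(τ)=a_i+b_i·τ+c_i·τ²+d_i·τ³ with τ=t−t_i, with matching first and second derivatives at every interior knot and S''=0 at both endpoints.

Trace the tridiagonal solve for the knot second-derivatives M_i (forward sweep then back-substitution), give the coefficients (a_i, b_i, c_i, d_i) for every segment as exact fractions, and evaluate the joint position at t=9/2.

  seg 0: a=-1 b=-155/42 c=0 d=11/42
  seg 1: a=-5 b=71/21 c=33/14 d=-193/168
  seg 2: a=2 b=-41/42 c=-127/28 d=127/84
S(9/2) = 671/448

Δ: Δ0=-4/3, Δ1=7/2, Δ2=-4
row 1: diag=10, rhs=29; c'=1/5, d'=29/10
row 2: denom=6−2·1/5=28/5; d'=(-45−2·29/10)/(28/5)=-127/14
back: M2=-127/14
back: M1=29/10−1/5·-127/14=33/7
M: M0=0, M1=33/7, M2=-127/14, M3=0
seg 0: a=-1, c=M0/2=0, d=(M1−M0)/(6·3)=11/42, b=Δ0−h0·(2M0+M1)/6=-155/42
seg 1: a=-5, c=M1/2=33/14, d=(M2−M1)/(6·2)=-193/168, b=Δ1−h1·(2M1+M2)/6=71/21
seg 2: a=2, c=M2/2=-127/28, d=(M3−M2)/(6·1)=127/84, b=Δ2−h2·(2M2+M3)/6=-41/42
t_q=9/2 → seg 1, τ=3/2; S=-5+71/21·τ+33/14·τ²+-193/168·τ³=671/448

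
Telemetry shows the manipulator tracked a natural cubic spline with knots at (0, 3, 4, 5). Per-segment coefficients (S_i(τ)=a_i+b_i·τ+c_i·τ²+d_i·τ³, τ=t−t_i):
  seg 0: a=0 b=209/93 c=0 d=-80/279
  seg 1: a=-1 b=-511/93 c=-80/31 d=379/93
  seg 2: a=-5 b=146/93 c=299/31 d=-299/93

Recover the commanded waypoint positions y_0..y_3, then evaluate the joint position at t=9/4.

y_0 = S_0(0) = a_0 = 0
y_1 = S_1(0) = a_1 = -1
y_2 = S_2(0) = a_2 = -5
y_3 = S_2(1) = 3
t_q=9/4 is in segment 0 (τ=9/4); S_0(τ)=111/62

y_0=0 y_1=-1 y_2=-5 y_3=3
S(9/4) = 111/62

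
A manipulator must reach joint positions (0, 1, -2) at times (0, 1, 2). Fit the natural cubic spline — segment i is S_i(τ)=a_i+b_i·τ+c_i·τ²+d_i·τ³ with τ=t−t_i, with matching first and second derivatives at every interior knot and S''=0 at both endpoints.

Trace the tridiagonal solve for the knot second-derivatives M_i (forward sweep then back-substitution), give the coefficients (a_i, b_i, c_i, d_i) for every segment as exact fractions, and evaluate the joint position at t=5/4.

Δ: Δ0=1, Δ1=-3
row 1: diag=4, rhs=-24; c'=1/4, d'=-6
back: M1=-6
M: M0=0, M1=-6, M2=0
seg 0: a=0, c=M0/2=0, d=(M1−M0)/(6·1)=-1, b=Δ0−h0·(2M0+M1)/6=2
seg 1: a=1, c=M1/2=-3, d=(M2−M1)/(6·1)=1, b=Δ1−h1·(2M1+M2)/6=-1
t_q=5/4 → seg 1, τ=1/4; S=1+-1·τ+-3·τ²+1·τ³=37/64

  seg 0: a=0 b=2 c=0 d=-1
  seg 1: a=1 b=-1 c=-3 d=1
S(5/4) = 37/64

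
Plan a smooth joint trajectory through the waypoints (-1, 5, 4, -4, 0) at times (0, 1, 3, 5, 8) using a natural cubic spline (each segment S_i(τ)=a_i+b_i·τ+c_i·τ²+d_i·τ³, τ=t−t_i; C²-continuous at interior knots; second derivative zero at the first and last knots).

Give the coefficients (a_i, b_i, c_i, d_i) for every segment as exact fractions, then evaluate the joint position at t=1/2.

  seg 0: a=-1 b=1087/156 c=0 d=-151/156
  seg 1: a=5 b=317/78 c=-151/52 d=97/312
  seg 2: a=4 b=-149/39 c=-27/26 d=37/78
  seg 3: a=-4 b=-89/39 c=47/26 d=-47/234
S(1/2) = 983/416

Δ: Δ0=6, Δ1=-1/2, Δ2=-4, Δ3=4/3
row 1: diag=6, rhs=-39; c'=1/3, d'=-13/2
row 2: denom=8−2·1/3=22/3; d'=(-21−2·-13/2)/(22/3)=-12/11
row 3: denom=10−2·3/11=104/11; d'=(32−2·-12/11)/(104/11)=47/13
back: M3=47/13
back: M2=-12/11−3/11·47/13=-27/13
back: M1=-13/2−1/3·-27/13=-151/26
M: M0=0, M1=-151/26, M2=-27/13, M3=47/13, M4=0
seg 0: a=-1, c=M0/2=0, d=(M1−M0)/(6·1)=-151/156, b=Δ0−h0·(2M0+M1)/6=1087/156
seg 1: a=5, c=M1/2=-151/52, d=(M2−M1)/(6·2)=97/312, b=Δ1−h1·(2M1+M2)/6=317/78
seg 2: a=4, c=M2/2=-27/26, d=(M3−M2)/(6·2)=37/78, b=Δ2−h2·(2M2+M3)/6=-149/39
seg 3: a=-4, c=M3/2=47/26, d=(M4−M3)/(6·3)=-47/234, b=Δ3−h3·(2M3+M4)/6=-89/39
t_q=1/2 → seg 0, τ=1/2; S=-1+1087/156·τ+0·τ²+-151/156·τ³=983/416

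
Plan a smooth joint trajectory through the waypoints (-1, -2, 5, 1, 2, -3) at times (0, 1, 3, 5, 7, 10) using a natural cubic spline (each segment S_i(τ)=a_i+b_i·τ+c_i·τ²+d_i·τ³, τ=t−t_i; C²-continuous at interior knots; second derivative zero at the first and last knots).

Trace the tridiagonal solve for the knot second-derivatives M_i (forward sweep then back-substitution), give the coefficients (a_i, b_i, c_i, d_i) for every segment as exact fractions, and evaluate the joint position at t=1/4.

  seg 0: a=-1 b=-620/291 c=0 d=329/291
  seg 1: a=-2 b=367/291 c=329/97 d=-2645/2328
  seg 2: a=5 b=695/582 c=-1329/388 d=266/291
  seg 3: a=1 b=-895/582 c=799/388 d=-1211/2328
  seg 4: a=2 b=133/291 c=-103/97 d=103/873
S(1/4) = -9405/6208

Δ: Δ0=-1, Δ1=7/2, Δ2=-2, Δ3=1/2, Δ4=-5/3
row 1: diag=6, rhs=27; c'=1/3, d'=9/2
row 2: denom=8−2·1/3=22/3; d'=(-33−2·9/2)/(22/3)=-63/11
row 3: denom=8−2·3/11=82/11; d'=(15−2·-63/11)/(82/11)=291/82
row 4: denom=10−2·11/41=388/41; d'=(-13−2·291/82)/(388/41)=-206/97
back: M4=-206/97
back: M3=291/82−11/41·-206/97=799/194
back: M2=-63/11−3/11·799/194=-1329/194
back: M1=9/2−1/3·-1329/194=658/97
M: M0=0, M1=658/97, M2=-1329/194, M3=799/194, M4=-206/97, M5=0
seg 0: a=-1, c=M0/2=0, d=(M1−M0)/(6·1)=329/291, b=Δ0−h0·(2M0+M1)/6=-620/291
seg 1: a=-2, c=M1/2=329/97, d=(M2−M1)/(6·2)=-2645/2328, b=Δ1−h1·(2M1+M2)/6=367/291
seg 2: a=5, c=M2/2=-1329/388, d=(M3−M2)/(6·2)=266/291, b=Δ2−h2·(2M2+M3)/6=695/582
seg 3: a=1, c=M3/2=799/388, d=(M4−M3)/(6·2)=-1211/2328, b=Δ3−h3·(2M3+M4)/6=-895/582
seg 4: a=2, c=M4/2=-103/97, d=(M5−M4)/(6·3)=103/873, b=Δ4−h4·(2M4+M5)/6=133/291
t_q=1/4 → seg 0, τ=1/4; S=-1+-620/291·τ+0·τ²+329/291·τ³=-9405/6208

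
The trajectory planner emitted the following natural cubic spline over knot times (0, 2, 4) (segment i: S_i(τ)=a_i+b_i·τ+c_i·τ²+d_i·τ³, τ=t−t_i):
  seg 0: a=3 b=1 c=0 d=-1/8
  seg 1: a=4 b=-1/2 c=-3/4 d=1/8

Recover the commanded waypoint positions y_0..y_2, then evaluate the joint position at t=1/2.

y_0 = S_0(0) = a_0 = 3
y_1 = S_1(0) = a_1 = 4
y_2 = S_1(2) = 1
t_q=1/2 is in segment 0 (τ=1/2); S_0(τ)=223/64

y_0=3 y_1=4 y_2=1
S(1/2) = 223/64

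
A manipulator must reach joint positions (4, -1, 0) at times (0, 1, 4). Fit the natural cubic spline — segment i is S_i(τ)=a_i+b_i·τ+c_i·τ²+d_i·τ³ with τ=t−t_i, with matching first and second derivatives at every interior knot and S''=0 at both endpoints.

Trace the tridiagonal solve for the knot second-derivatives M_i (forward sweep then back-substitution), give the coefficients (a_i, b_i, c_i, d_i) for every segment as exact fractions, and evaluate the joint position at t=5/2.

Δ: Δ0=-5, Δ1=1/3
row 1: diag=8, rhs=32; c'=3/8, d'=4
back: M1=4
M: M0=0, M1=4, M2=0
seg 0: a=4, c=M0/2=0, d=(M1−M0)/(6·1)=2/3, b=Δ0−h0·(2M0+M1)/6=-17/3
seg 1: a=-1, c=M1/2=2, d=(M2−M1)/(6·3)=-2/9, b=Δ1−h1·(2M1+M2)/6=-11/3
t_q=5/2 → seg 1, τ=3/2; S=-1+-11/3·τ+2·τ²+-2/9·τ³=-11/4

  seg 0: a=4 b=-17/3 c=0 d=2/3
  seg 1: a=-1 b=-11/3 c=2 d=-2/9
S(5/2) = -11/4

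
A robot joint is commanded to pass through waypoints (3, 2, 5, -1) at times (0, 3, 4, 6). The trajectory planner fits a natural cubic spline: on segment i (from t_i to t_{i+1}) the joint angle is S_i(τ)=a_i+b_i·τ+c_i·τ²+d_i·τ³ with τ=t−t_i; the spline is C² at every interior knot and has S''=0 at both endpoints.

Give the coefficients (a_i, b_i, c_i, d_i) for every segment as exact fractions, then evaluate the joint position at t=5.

  seg 0: a=3 b=-281/141 c=0 d=26/141
  seg 1: a=2 b=421/141 c=78/47 d=-232/141
  seg 2: a=5 b=193/141 c=-154/47 d=77/141
S(5) = 171/47

Δ: Δ0=-1/3, Δ1=3, Δ2=-3
row 1: diag=8, rhs=20; c'=1/8, d'=5/2
row 2: denom=6−1·1/8=47/8; d'=(-36−1·5/2)/(47/8)=-308/47
back: M2=-308/47
back: M1=5/2−1/8·-308/47=156/47
M: M0=0, M1=156/47, M2=-308/47, M3=0
seg 0: a=3, c=M0/2=0, d=(M1−M0)/(6·3)=26/141, b=Δ0−h0·(2M0+M1)/6=-281/141
seg 1: a=2, c=M1/2=78/47, d=(M2−M1)/(6·1)=-232/141, b=Δ1−h1·(2M1+M2)/6=421/141
seg 2: a=5, c=M2/2=-154/47, d=(M3−M2)/(6·2)=77/141, b=Δ2−h2·(2M2+M3)/6=193/141
t_q=5 → seg 2, τ=1; S=5+193/141·τ+-154/47·τ²+77/141·τ³=171/47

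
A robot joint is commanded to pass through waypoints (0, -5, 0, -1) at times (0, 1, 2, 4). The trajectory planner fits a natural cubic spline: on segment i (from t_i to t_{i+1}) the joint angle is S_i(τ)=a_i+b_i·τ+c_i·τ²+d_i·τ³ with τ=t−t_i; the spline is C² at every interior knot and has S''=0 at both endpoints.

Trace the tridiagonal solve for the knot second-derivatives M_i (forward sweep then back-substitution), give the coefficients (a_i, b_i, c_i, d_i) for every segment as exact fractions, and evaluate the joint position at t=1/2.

Δ: Δ0=-5, Δ1=5, Δ2=-1/2
row 1: diag=4, rhs=60; c'=1/4, d'=15
row 2: denom=6−1·1/4=23/4; d'=(-33−1·15)/(23/4)=-192/23
back: M2=-192/23
back: M1=15−1/4·-192/23=393/23
M: M0=0, M1=393/23, M2=-192/23, M3=0
seg 0: a=0, c=M0/2=0, d=(M1−M0)/(6·1)=131/46, b=Δ0−h0·(2M0+M1)/6=-361/46
seg 1: a=-5, c=M1/2=393/46, d=(M2−M1)/(6·1)=-195/46, b=Δ1−h1·(2M1+M2)/6=16/23
seg 2: a=0, c=M2/2=-96/23, d=(M3−M2)/(6·2)=16/23, b=Δ2−h2·(2M2+M3)/6=233/46
t_q=1/2 → seg 0, τ=1/2; S=0+-361/46·τ+0·τ²+131/46·τ³=-1313/368

  seg 0: a=0 b=-361/46 c=0 d=131/46
  seg 1: a=-5 b=16/23 c=393/46 d=-195/46
  seg 2: a=0 b=233/46 c=-96/23 d=16/23
S(1/2) = -1313/368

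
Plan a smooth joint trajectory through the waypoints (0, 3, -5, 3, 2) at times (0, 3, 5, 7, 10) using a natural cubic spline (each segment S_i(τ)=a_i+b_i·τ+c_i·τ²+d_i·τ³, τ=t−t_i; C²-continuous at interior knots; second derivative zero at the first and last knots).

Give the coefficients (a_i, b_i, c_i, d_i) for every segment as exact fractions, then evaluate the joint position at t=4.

Δ: Δ0=1, Δ1=-4, Δ2=4, Δ3=-1/3
row 1: diag=10, rhs=-30; c'=1/5, d'=-3
row 2: denom=8−2·1/5=38/5; d'=(48−2·-3)/(38/5)=135/19
row 3: denom=10−2·5/19=180/19; d'=(-26−2·135/19)/(180/19)=-191/45
back: M3=-191/45
back: M2=135/19−5/19·-191/45=74/9
back: M1=-3−1/5·74/9=-209/45
M: M0=0, M1=-209/45, M2=74/9, M3=-191/45, M4=0
seg 0: a=0, c=M0/2=0, d=(M1−M0)/(6·3)=-209/810, b=Δ0−h0·(2M0+M1)/6=299/90
seg 1: a=3, c=M1/2=-209/90, d=(M2−M1)/(6·2)=193/180, b=Δ1−h1·(2M1+M2)/6=-164/45
seg 2: a=-5, c=M2/2=37/9, d=(M3−M2)/(6·2)=-187/180, b=Δ2−h2·(2M2+M3)/6=-1/15
seg 3: a=3, c=M3/2=-191/90, d=(M4−M3)/(6·3)=191/810, b=Δ3−h3·(2M3+M4)/6=176/45
t_q=4 → seg 1, τ=1; S=3+-164/45·τ+-209/90·τ²+193/180·τ³=-341/180

  seg 0: a=0 b=299/90 c=0 d=-209/810
  seg 1: a=3 b=-164/45 c=-209/90 d=193/180
  seg 2: a=-5 b=-1/15 c=37/9 d=-187/180
  seg 3: a=3 b=176/45 c=-191/90 d=191/810
S(4) = -341/180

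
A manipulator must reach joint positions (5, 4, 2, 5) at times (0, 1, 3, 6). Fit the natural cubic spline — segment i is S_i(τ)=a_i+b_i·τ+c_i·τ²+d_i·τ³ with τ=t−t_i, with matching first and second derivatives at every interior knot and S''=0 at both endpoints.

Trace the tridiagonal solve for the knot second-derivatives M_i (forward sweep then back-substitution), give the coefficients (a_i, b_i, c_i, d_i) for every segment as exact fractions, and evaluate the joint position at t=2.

Δ: Δ0=-1, Δ1=-1, Δ2=1
row 1: diag=6, rhs=0; c'=1/3, d'=0
row 2: denom=10−2·1/3=28/3; d'=(12−2·0)/(28/3)=9/7
back: M2=9/7
back: M1=0−1/3·9/7=-3/7
M: M0=0, M1=-3/7, M2=9/7, M3=0
seg 0: a=5, c=M0/2=0, d=(M1−M0)/(6·1)=-1/14, b=Δ0−h0·(2M0+M1)/6=-13/14
seg 1: a=4, c=M1/2=-3/14, d=(M2−M1)/(6·2)=1/7, b=Δ1−h1·(2M1+M2)/6=-8/7
seg 2: a=2, c=M2/2=9/14, d=(M3−M2)/(6·3)=-1/14, b=Δ2−h2·(2M2+M3)/6=-2/7
t_q=2 → seg 1, τ=1; S=4+-8/7·τ+-3/14·τ²+1/7·τ³=39/14

  seg 0: a=5 b=-13/14 c=0 d=-1/14
  seg 1: a=4 b=-8/7 c=-3/14 d=1/7
  seg 2: a=2 b=-2/7 c=9/14 d=-1/14
S(2) = 39/14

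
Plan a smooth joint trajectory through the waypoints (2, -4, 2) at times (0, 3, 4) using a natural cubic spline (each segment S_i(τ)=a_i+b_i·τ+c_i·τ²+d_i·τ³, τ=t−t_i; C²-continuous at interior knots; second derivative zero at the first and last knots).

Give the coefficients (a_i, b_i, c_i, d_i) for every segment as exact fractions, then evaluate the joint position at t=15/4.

Δ: Δ0=-2, Δ1=6
row 1: diag=8, rhs=48; c'=1/8, d'=6
back: M1=6
M: M0=0, M1=6, M2=0
seg 0: a=2, c=M0/2=0, d=(M1−M0)/(6·3)=1/3, b=Δ0−h0·(2M0+M1)/6=-5
seg 1: a=-4, c=M1/2=3, d=(M2−M1)/(6·1)=-1, b=Δ1−h1·(2M1+M2)/6=4
t_q=15/4 → seg 1, τ=3/4; S=-4+4·τ+3·τ²+-1·τ³=17/64

  seg 0: a=2 b=-5 c=0 d=1/3
  seg 1: a=-4 b=4 c=3 d=-1
S(15/4) = 17/64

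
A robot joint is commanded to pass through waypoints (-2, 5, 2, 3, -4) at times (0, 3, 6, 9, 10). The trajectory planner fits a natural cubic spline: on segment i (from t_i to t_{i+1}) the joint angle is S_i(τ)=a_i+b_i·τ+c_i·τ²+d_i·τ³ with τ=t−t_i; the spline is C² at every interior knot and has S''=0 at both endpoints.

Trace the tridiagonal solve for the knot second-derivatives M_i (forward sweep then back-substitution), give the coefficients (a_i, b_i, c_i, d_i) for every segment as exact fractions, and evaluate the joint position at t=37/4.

  seg 0: a=-2 b=286/81 c=0 d=-97/729
  seg 1: a=5 b=-5/81 c=-97/81 d=215/729
  seg 2: a=2 b=58/81 c=118/81 d=-385/729
  seg 3: a=3 b=-389/81 c=-89/27 d=89/81
S(37/4) = 2783/1728

Δ: Δ0=7/3, Δ1=-1, Δ2=1/3, Δ3=-7
row 1: diag=12, rhs=-20; c'=1/4, d'=-5/3
row 2: denom=12−3·1/4=45/4; d'=(8−3·-5/3)/(45/4)=52/45
row 3: denom=8−3·4/15=36/5; d'=(-44−3·52/45)/(36/5)=-178/27
back: M3=-178/27
back: M2=52/45−4/15·-178/27=236/81
back: M1=-5/3−1/4·236/81=-194/81
M: M0=0, M1=-194/81, M2=236/81, M3=-178/27, M4=0
seg 0: a=-2, c=M0/2=0, d=(M1−M0)/(6·3)=-97/729, b=Δ0−h0·(2M0+M1)/6=286/81
seg 1: a=5, c=M1/2=-97/81, d=(M2−M1)/(6·3)=215/729, b=Δ1−h1·(2M1+M2)/6=-5/81
seg 2: a=2, c=M2/2=118/81, d=(M3−M2)/(6·3)=-385/729, b=Δ2−h2·(2M2+M3)/6=58/81
seg 3: a=3, c=M3/2=-89/27, d=(M4−M3)/(6·1)=89/81, b=Δ3−h3·(2M3+M4)/6=-389/81
t_q=37/4 → seg 3, τ=1/4; S=3+-389/81·τ+-89/27·τ²+89/81·τ³=2783/1728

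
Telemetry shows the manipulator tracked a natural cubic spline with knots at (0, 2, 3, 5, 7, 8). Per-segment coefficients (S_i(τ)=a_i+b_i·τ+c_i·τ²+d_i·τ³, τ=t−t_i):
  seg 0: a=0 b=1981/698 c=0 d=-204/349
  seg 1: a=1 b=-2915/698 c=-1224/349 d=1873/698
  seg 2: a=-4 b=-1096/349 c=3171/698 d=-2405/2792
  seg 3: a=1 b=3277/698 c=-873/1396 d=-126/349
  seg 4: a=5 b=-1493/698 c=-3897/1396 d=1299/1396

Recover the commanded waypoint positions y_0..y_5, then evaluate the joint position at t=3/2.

y_0 = S_0(0) = a_0 = 0
y_1 = S_1(0) = a_1 = 1
y_2 = S_2(0) = a_2 = -4
y_3 = S_3(0) = a_3 = 1
y_4 = S_4(0) = a_4 = 5
y_5 = S_4(1) = 1
t_q=3/2 is in segment 0 (τ=3/2); S_0(τ)=3189/1396

y_0=0 y_1=1 y_2=-4 y_3=1 y_4=5 y_5=1
S(3/2) = 3189/1396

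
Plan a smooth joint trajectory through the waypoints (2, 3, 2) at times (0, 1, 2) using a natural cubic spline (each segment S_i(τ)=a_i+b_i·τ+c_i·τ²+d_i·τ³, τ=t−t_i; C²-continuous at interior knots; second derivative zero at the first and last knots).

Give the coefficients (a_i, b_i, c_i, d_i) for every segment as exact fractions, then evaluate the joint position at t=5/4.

Δ: Δ0=1, Δ1=-1
row 1: diag=4, rhs=-12; c'=1/4, d'=-3
back: M1=-3
M: M0=0, M1=-3, M2=0
seg 0: a=2, c=M0/2=0, d=(M1−M0)/(6·1)=-1/2, b=Δ0−h0·(2M0+M1)/6=3/2
seg 1: a=3, c=M1/2=-3/2, d=(M2−M1)/(6·1)=1/2, b=Δ1−h1·(2M1+M2)/6=0
t_q=5/4 → seg 1, τ=1/4; S=3+0·τ+-3/2·τ²+1/2·τ³=373/128

  seg 0: a=2 b=3/2 c=0 d=-1/2
  seg 1: a=3 b=0 c=-3/2 d=1/2
S(5/4) = 373/128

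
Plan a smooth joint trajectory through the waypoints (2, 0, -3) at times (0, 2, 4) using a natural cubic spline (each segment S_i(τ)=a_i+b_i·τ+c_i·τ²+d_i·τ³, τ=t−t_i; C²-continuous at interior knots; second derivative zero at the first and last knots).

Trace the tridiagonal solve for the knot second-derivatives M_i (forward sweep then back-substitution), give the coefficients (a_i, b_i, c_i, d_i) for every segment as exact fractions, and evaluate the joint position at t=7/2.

  seg 0: a=2 b=-7/8 c=0 d=-1/32
  seg 1: a=0 b=-5/4 c=-3/16 d=1/32
S(7/2) = -561/256

Δ: Δ0=-1, Δ1=-3/2
row 1: diag=8, rhs=-3; c'=1/4, d'=-3/8
back: M1=-3/8
M: M0=0, M1=-3/8, M2=0
seg 0: a=2, c=M0/2=0, d=(M1−M0)/(6·2)=-1/32, b=Δ0−h0·(2M0+M1)/6=-7/8
seg 1: a=0, c=M1/2=-3/16, d=(M2−M1)/(6·2)=1/32, b=Δ1−h1·(2M1+M2)/6=-5/4
t_q=7/2 → seg 1, τ=3/2; S=0+-5/4·τ+-3/16·τ²+1/32·τ³=-561/256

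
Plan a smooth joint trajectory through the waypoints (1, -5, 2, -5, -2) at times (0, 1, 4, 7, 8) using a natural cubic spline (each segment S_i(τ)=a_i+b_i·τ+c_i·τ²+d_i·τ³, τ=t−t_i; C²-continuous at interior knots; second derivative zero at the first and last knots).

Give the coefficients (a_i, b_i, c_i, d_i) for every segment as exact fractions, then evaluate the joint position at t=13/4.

Δ: Δ0=-6, Δ1=7/3, Δ2=-7/3, Δ3=3
row 1: diag=8, rhs=50; c'=3/8, d'=25/4
row 2: denom=12−3·3/8=87/8; d'=(-28−3·25/4)/(87/8)=-374/87
row 3: denom=8−3·8/29=208/29; d'=(32−3·-374/87)/(208/29)=651/104
back: M3=651/104
back: M2=-374/87−8/29·651/104=-235/39
back: M1=25/4−3/8·-235/39=885/104
M: M0=0, M1=885/104, M2=-235/39, M3=651/104, M4=0
seg 0: a=1, c=M0/2=0, d=(M1−M0)/(6·1)=295/208, b=Δ0−h0·(2M0+M1)/6=-1543/208
seg 1: a=-5, c=M1/2=885/208, d=(M2−M1)/(6·3)=-4535/5616, b=Δ1−h1·(2M1+M2)/6=-329/104
seg 2: a=2, c=M2/2=-235/78, d=(M3−M2)/(6·3)=3833/5616, b=Δ2−h2·(2M2+M3)/6=9/16
seg 3: a=-5, c=M3/2=651/208, d=(M4−M3)/(6·1)=-217/208, b=Δ3−h3·(2M3+M4)/6=95/104
t_q=13/4 → seg 1, τ=9/4; S=-5+-329/104·τ+885/208·τ²+-4535/5616·τ³=2983/13312

  seg 0: a=1 b=-1543/208 c=0 d=295/208
  seg 1: a=-5 b=-329/104 c=885/208 d=-4535/5616
  seg 2: a=2 b=9/16 c=-235/78 d=3833/5616
  seg 3: a=-5 b=95/104 c=651/208 d=-217/208
S(13/4) = 2983/13312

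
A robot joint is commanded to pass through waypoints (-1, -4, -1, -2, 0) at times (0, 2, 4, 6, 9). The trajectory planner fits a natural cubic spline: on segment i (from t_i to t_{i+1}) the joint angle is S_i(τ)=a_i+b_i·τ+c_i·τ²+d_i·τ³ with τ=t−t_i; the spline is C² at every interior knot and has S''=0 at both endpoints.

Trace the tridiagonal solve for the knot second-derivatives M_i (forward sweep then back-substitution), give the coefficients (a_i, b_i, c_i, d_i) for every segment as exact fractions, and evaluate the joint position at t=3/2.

Δ: Δ0=-3/2, Δ1=3/2, Δ2=-1/2, Δ3=2/3
row 1: diag=8, rhs=18; c'=1/4, d'=9/4
row 2: denom=8−2·1/4=15/2; d'=(-12−2·9/4)/(15/2)=-11/5
row 3: denom=10−2·4/15=142/15; d'=(7−2·-11/5)/(142/15)=171/142
back: M3=171/142
back: M2=-11/5−4/15·171/142=-179/71
back: M1=9/4−1/4·-179/71=409/142
M: M0=0, M1=409/142, M2=-179/71, M3=171/142, M4=0
seg 0: a=-1, c=M0/2=0, d=(M1−M0)/(6·2)=409/1704, b=Δ0−h0·(2M0+M1)/6=-524/213
seg 1: a=-4, c=M1/2=409/284, d=(M2−M1)/(6·2)=-767/1704, b=Δ1−h1·(2M1+M2)/6=179/426
seg 2: a=-1, c=M2/2=-179/142, d=(M3−M2)/(6·2)=529/1704, b=Δ2−h2·(2M2+M3)/6=166/213
seg 3: a=-2, c=M3/2=171/284, d=(M4−M3)/(6·3)=-19/284, b=Δ3−h3·(2M3+M4)/6=-229/426
t_q=3/2 → seg 0, τ=3/2; S=-1+-524/213·τ+0·τ²+409/1704·τ³=-17631/4544

  seg 0: a=-1 b=-524/213 c=0 d=409/1704
  seg 1: a=-4 b=179/426 c=409/284 d=-767/1704
  seg 2: a=-1 b=166/213 c=-179/142 d=529/1704
  seg 3: a=-2 b=-229/426 c=171/284 d=-19/284
S(3/2) = -17631/4544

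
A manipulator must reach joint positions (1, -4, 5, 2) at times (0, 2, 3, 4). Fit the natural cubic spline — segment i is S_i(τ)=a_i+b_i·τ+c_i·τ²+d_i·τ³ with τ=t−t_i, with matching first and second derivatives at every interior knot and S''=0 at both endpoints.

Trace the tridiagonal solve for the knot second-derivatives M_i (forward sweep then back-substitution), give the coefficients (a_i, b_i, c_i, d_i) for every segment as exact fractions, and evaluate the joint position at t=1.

  seg 0: a=1 b=-347/46 c=0 d=29/23
  seg 1: a=-4 b=349/46 c=174/23 d=-283/46
  seg 2: a=5 b=98/23 c=-501/46 d=167/46
S(1) = -243/46

Δ: Δ0=-5/2, Δ1=9, Δ2=-3
row 1: diag=6, rhs=69; c'=1/6, d'=23/2
row 2: denom=4−1·1/6=23/6; d'=(-72−1·23/2)/(23/6)=-501/23
back: M2=-501/23
back: M1=23/2−1/6·-501/23=348/23
M: M0=0, M1=348/23, M2=-501/23, M3=0
seg 0: a=1, c=M0/2=0, d=(M1−M0)/(6·2)=29/23, b=Δ0−h0·(2M0+M1)/6=-347/46
seg 1: a=-4, c=M1/2=174/23, d=(M2−M1)/(6·1)=-283/46, b=Δ1−h1·(2M1+M2)/6=349/46
seg 2: a=5, c=M2/2=-501/46, d=(M3−M2)/(6·1)=167/46, b=Δ2−h2·(2M2+M3)/6=98/23
t_q=1 → seg 0, τ=1; S=1+-347/46·τ+0·τ²+29/23·τ³=-243/46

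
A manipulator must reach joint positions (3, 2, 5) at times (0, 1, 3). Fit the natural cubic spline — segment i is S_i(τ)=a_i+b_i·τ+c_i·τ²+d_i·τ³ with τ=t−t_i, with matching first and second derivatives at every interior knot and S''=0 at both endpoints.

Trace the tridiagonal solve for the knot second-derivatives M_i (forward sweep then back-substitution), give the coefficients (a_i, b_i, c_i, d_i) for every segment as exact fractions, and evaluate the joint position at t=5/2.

  seg 0: a=3 b=-17/12 c=0 d=5/12
  seg 1: a=2 b=-1/6 c=5/4 d=-5/24
S(5/2) = 247/64

Δ: Δ0=-1, Δ1=3/2
row 1: diag=6, rhs=15; c'=1/3, d'=5/2
back: M1=5/2
M: M0=0, M1=5/2, M2=0
seg 0: a=3, c=M0/2=0, d=(M1−M0)/(6·1)=5/12, b=Δ0−h0·(2M0+M1)/6=-17/12
seg 1: a=2, c=M1/2=5/4, d=(M2−M1)/(6·2)=-5/24, b=Δ1−h1·(2M1+M2)/6=-1/6
t_q=5/2 → seg 1, τ=3/2; S=2+-1/6·τ+5/4·τ²+-5/24·τ³=247/64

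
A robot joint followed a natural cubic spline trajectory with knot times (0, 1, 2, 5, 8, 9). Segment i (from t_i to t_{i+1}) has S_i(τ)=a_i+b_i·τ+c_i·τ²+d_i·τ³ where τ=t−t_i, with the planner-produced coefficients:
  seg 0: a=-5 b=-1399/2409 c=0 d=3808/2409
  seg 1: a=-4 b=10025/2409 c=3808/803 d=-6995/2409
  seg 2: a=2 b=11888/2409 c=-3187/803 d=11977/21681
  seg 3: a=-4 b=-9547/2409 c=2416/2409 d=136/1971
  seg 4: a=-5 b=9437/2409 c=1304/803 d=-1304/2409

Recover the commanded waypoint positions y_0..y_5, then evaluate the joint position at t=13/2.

y_0=-5 y_1=-4 y_2=2 y_3=-4 y_4=-5 y_5=0
S(13/2) = -11973/1606

y_0 = S_0(0) = a_0 = -5
y_1 = S_1(0) = a_1 = -4
y_2 = S_2(0) = a_2 = 2
y_3 = S_3(0) = a_3 = -4
y_4 = S_4(0) = a_4 = -5
y_5 = S_4(1) = 0
t_q=13/2 is in segment 3 (τ=3/2); S_3(τ)=-11973/1606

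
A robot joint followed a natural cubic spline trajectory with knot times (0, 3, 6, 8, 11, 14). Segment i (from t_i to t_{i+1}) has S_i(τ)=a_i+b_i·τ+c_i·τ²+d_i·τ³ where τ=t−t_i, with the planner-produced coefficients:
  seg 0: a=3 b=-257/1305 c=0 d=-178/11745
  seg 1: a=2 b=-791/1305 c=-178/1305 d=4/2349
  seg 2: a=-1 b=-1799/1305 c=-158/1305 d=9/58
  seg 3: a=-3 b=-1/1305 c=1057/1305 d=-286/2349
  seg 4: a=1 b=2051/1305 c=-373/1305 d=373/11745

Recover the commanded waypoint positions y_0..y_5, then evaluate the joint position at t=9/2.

y_0=3 y_1=2 y_2=-1 y_3=-3 y_4=1 y_5=4
S(9/2) = 229/290

y_0 = S_0(0) = a_0 = 3
y_1 = S_1(0) = a_1 = 2
y_2 = S_2(0) = a_2 = -1
y_3 = S_3(0) = a_3 = -3
y_4 = S_4(0) = a_4 = 1
y_5 = S_4(3) = 4
t_q=9/2 is in segment 1 (τ=3/2); S_1(τ)=229/290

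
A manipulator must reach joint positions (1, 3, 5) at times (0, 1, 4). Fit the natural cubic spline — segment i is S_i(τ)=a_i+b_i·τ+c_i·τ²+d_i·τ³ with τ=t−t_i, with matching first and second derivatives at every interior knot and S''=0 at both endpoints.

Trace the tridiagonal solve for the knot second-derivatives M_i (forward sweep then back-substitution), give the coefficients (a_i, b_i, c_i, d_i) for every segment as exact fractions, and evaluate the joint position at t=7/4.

  seg 0: a=1 b=13/6 c=0 d=-1/6
  seg 1: a=3 b=5/3 c=-1/2 d=1/18
S(7/4) = 511/128

Δ: Δ0=2, Δ1=2/3
row 1: diag=8, rhs=-8; c'=3/8, d'=-1
back: M1=-1
M: M0=0, M1=-1, M2=0
seg 0: a=1, c=M0/2=0, d=(M1−M0)/(6·1)=-1/6, b=Δ0−h0·(2M0+M1)/6=13/6
seg 1: a=3, c=M1/2=-1/2, d=(M2−M1)/(6·3)=1/18, b=Δ1−h1·(2M1+M2)/6=5/3
t_q=7/4 → seg 1, τ=3/4; S=3+5/3·τ+-1/2·τ²+1/18·τ³=511/128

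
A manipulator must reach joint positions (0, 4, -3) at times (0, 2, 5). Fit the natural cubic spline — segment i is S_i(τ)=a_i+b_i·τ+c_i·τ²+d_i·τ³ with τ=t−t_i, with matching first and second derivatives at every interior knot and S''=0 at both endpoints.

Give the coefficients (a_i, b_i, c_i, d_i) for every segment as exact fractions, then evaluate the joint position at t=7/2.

Δ: Δ0=2, Δ1=-7/3
row 1: diag=10, rhs=-26; c'=3/10, d'=-13/5
back: M1=-13/5
M: M0=0, M1=-13/5, M2=0
seg 0: a=0, c=M0/2=0, d=(M1−M0)/(6·2)=-13/60, b=Δ0−h0·(2M0+M1)/6=43/15
seg 1: a=4, c=M1/2=-13/10, d=(M2−M1)/(6·3)=13/90, b=Δ1−h1·(2M1+M2)/6=4/15
t_q=7/2 → seg 1, τ=3/2; S=4+4/15·τ+-13/10·τ²+13/90·τ³=157/80

  seg 0: a=0 b=43/15 c=0 d=-13/60
  seg 1: a=4 b=4/15 c=-13/10 d=13/90
S(7/2) = 157/80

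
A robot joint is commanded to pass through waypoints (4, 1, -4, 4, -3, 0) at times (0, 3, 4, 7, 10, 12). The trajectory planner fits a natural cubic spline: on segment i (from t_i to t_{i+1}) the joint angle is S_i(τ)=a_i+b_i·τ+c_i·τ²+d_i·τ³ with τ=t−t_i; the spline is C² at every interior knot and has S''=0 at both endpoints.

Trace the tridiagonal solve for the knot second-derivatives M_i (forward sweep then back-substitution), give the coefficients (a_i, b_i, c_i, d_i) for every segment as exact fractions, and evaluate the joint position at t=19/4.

Δ: Δ0=-1, Δ1=-5, Δ2=8/3, Δ3=-7/3, Δ4=3/2
row 1: diag=8, rhs=-24; c'=1/8, d'=-3
row 2: denom=8−1·1/8=63/8; d'=(46−1·-3)/(63/8)=56/9
row 3: denom=12−3·8/21=76/7; d'=(-30−3·56/9)/(76/7)=-511/114
row 4: denom=10−3·21/76=697/76; d'=(23−3·-511/114)/(697/76)=2770/697
back: M4=2770/697
back: M3=-511/114−21/76·2770/697=-11669/2091
back: M2=56/9−8/21·-11669/2091=17456/2091
back: M1=-3−1/8·17456/2091=-8455/2091
M: M0=0, M1=-8455/2091, M2=17456/2091, M3=-11669/2091, M4=2770/697, M5=0
seg 0: a=4, c=M0/2=0, d=(M1−M0)/(6·3)=-8455/37638, b=Δ0−h0·(2M0+M1)/6=4273/4182
seg 1: a=1, c=M1/2=-8455/4182, d=(M2−M1)/(6·1)=2879/1394, b=Δ1−h1·(2M1+M2)/6=-10546/2091
seg 2: a=-4, c=M2/2=8728/2091, d=(M3−M2)/(6·3)=-29125/37638, b=Δ2−h2·(2M2+M3)/6=-12091/4182
seg 3: a=4, c=M3/2=-11669/4182, d=(M4−M3)/(6·3)=19979/37638, b=Δ3−h3·(2M3+M4)/6=155/123
seg 4: a=-3, c=M4/2=1385/697, d=(M5−M4)/(6·2)=-1385/4182, b=Δ4−h4·(2M4+M5)/6=-4807/4182
t_q=19/4 → seg 2, τ=3/4; S=-4+-12091/4182·τ+8728/2091·τ²+-29125/37638·τ³=-369973/89216

  seg 0: a=4 b=4273/4182 c=0 d=-8455/37638
  seg 1: a=1 b=-10546/2091 c=-8455/4182 d=2879/1394
  seg 2: a=-4 b=-12091/4182 c=8728/2091 d=-29125/37638
  seg 3: a=4 b=155/123 c=-11669/4182 d=19979/37638
  seg 4: a=-3 b=-4807/4182 c=1385/697 d=-1385/4182
S(19/4) = -369973/89216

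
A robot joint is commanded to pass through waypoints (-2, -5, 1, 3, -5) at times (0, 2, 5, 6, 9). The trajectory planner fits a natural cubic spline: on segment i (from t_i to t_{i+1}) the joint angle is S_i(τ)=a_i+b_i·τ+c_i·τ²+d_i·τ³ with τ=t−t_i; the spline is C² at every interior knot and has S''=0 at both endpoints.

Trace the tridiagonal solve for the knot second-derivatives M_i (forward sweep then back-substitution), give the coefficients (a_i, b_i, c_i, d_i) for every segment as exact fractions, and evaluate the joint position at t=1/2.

  seg 0: a=-2 b=-625/279 c=0 d=413/2232
  seg 1: a=-5 b=-11/558 c=413/372 d=-1463/10044
  seg 2: a=1 b=3023/1116 c=-56/279 d=-63/124
  seg 3: a=3 b=437/558 c=-1925/1116 d=1925/10044
S(1/2) = -18433/5952

Δ: Δ0=-3/2, Δ1=2, Δ2=2, Δ3=-8/3
row 1: diag=10, rhs=21; c'=3/10, d'=21/10
row 2: denom=8−3·3/10=71/10; d'=(0−3·21/10)/(71/10)=-63/71
row 3: denom=8−1·10/71=558/71; d'=(-28−1·-63/71)/(558/71)=-1925/558
back: M3=-1925/558
back: M2=-63/71−10/71·-1925/558=-112/279
back: M1=21/10−3/10·-112/279=413/186
M: M0=0, M1=413/186, M2=-112/279, M3=-1925/558, M4=0
seg 0: a=-2, c=M0/2=0, d=(M1−M0)/(6·2)=413/2232, b=Δ0−h0·(2M0+M1)/6=-625/279
seg 1: a=-5, c=M1/2=413/372, d=(M2−M1)/(6·3)=-1463/10044, b=Δ1−h1·(2M1+M2)/6=-11/558
seg 2: a=1, c=M2/2=-56/279, d=(M3−M2)/(6·1)=-63/124, b=Δ2−h2·(2M2+M3)/6=3023/1116
seg 3: a=3, c=M3/2=-1925/1116, d=(M4−M3)/(6·3)=1925/10044, b=Δ3−h3·(2M3+M4)/6=437/558
t_q=1/2 → seg 0, τ=1/2; S=-2+-625/279·τ+0·τ²+413/2232·τ³=-18433/5952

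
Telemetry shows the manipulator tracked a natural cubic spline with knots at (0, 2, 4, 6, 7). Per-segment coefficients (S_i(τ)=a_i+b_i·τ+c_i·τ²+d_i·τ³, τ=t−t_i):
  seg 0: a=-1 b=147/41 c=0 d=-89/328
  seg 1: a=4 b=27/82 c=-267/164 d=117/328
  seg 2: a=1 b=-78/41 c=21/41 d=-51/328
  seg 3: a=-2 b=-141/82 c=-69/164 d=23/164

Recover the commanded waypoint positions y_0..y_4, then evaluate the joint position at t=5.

y_0 = S_0(0) = a_0 = -1
y_1 = S_1(0) = a_1 = 4
y_2 = S_2(0) = a_2 = 1
y_3 = S_3(0) = a_3 = -2
y_4 = S_3(1) = -4
t_q=5 is in segment 2 (τ=1); S_2(τ)=-179/328

y_0=-1 y_1=4 y_2=1 y_3=-2 y_4=-4
S(5) = -179/328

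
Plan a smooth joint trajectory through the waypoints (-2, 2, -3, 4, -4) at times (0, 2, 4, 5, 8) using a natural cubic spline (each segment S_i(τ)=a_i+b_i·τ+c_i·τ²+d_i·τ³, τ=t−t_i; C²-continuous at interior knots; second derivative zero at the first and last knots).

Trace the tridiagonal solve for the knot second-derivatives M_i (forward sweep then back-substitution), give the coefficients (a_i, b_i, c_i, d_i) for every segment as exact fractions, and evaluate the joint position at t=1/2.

  seg 0: a=-2 b=4361/1032 c=0 d=-2297/4128
  seg 1: a=2 b=-1265/516 c=-2297/688 d=6841/4128
  seg 2: a=-3 b=4211/1032 c=284/43 d=-3803/1032
  seg 3: a=4 b=3217/516 c=-1531/344 d=1531/3096
S(1/2) = 477/11008

Δ: Δ0=2, Δ1=-5/2, Δ2=7, Δ3=-8/3
row 1: diag=8, rhs=-27; c'=1/4, d'=-27/8
row 2: denom=6−2·1/4=11/2; d'=(57−2·-27/8)/(11/2)=255/22
row 3: denom=8−1·2/11=86/11; d'=(-58−1·255/22)/(86/11)=-1531/172
back: M3=-1531/172
back: M2=255/22−2/11·-1531/172=568/43
back: M1=-27/8−1/4·568/43=-2297/344
M: M0=0, M1=-2297/344, M2=568/43, M3=-1531/172, M4=0
seg 0: a=-2, c=M0/2=0, d=(M1−M0)/(6·2)=-2297/4128, b=Δ0−h0·(2M0+M1)/6=4361/1032
seg 1: a=2, c=M1/2=-2297/688, d=(M2−M1)/(6·2)=6841/4128, b=Δ1−h1·(2M1+M2)/6=-1265/516
seg 2: a=-3, c=M2/2=284/43, d=(M3−M2)/(6·1)=-3803/1032, b=Δ2−h2·(2M2+M3)/6=4211/1032
seg 3: a=4, c=M3/2=-1531/344, d=(M4−M3)/(6·3)=1531/3096, b=Δ3−h3·(2M3+M4)/6=3217/516
t_q=1/2 → seg 0, τ=1/2; S=-2+4361/1032·τ+0·τ²+-2297/4128·τ³=477/11008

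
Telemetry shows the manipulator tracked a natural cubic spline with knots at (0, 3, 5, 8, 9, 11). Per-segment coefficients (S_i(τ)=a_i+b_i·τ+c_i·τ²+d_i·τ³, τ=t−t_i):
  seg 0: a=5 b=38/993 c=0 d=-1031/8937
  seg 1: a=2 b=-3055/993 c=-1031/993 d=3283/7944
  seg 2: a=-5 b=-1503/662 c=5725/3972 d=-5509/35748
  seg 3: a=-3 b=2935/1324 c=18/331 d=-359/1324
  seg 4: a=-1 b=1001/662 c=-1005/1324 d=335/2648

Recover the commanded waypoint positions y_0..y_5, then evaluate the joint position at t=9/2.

y_0 = S_0(0) = a_0 = 5
y_1 = S_1(0) = a_1 = 2
y_2 = S_2(0) = a_2 = -5
y_3 = S_3(0) = a_3 = -3
y_4 = S_4(0) = a_4 = -1
y_5 = S_4(2) = 0
t_q=9/2 is in segment 1 (τ=3/2); S_1(τ)=-75333/21184

y_0=5 y_1=2 y_2=-5 y_3=-3 y_4=-1 y_5=0
S(9/2) = -75333/21184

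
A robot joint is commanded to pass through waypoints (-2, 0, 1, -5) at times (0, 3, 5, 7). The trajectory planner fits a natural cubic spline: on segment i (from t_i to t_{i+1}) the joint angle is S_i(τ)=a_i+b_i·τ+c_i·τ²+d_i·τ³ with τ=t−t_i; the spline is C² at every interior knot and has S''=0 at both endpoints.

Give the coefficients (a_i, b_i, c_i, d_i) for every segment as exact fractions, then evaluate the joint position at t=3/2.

Δ: Δ0=2/3, Δ1=1/2, Δ2=-3
row 1: diag=10, rhs=-1; c'=1/5, d'=-1/10
row 2: denom=8−2·1/5=38/5; d'=(-21−2·-1/10)/(38/5)=-52/19
back: M2=-52/19
back: M1=-1/10−1/5·-52/19=17/38
M: M0=0, M1=17/38, M2=-52/19, M3=0
seg 0: a=-2, c=M0/2=0, d=(M1−M0)/(6·3)=17/684, b=Δ0−h0·(2M0+M1)/6=101/228
seg 1: a=0, c=M1/2=17/76, d=(M2−M1)/(6·2)=-121/456, b=Δ1−h1·(2M1+M2)/6=127/114
seg 2: a=1, c=M2/2=-26/19, d=(M3−M2)/(6·2)=13/57, b=Δ2−h2·(2M2+M3)/6=-67/57
t_q=3/2 → seg 0, τ=3/2; S=-2+101/228·τ+0·τ²+17/684·τ³=-761/608

  seg 0: a=-2 b=101/228 c=0 d=17/684
  seg 1: a=0 b=127/114 c=17/76 d=-121/456
  seg 2: a=1 b=-67/57 c=-26/19 d=13/57
S(3/2) = -761/608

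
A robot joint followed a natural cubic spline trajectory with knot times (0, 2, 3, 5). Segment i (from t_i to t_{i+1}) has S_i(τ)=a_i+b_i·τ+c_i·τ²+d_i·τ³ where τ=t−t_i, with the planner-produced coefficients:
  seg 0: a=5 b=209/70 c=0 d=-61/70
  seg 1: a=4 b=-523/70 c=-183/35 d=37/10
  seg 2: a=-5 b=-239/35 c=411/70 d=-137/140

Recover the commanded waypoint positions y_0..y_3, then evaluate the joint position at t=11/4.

y_0=5 y_1=4 y_2=-5 y_3=-3
S(11/4) = -13367/4480

y_0 = S_0(0) = a_0 = 5
y_1 = S_1(0) = a_1 = 4
y_2 = S_2(0) = a_2 = -5
y_3 = S_2(2) = -3
t_q=11/4 is in segment 1 (τ=3/4); S_1(τ)=-13367/4480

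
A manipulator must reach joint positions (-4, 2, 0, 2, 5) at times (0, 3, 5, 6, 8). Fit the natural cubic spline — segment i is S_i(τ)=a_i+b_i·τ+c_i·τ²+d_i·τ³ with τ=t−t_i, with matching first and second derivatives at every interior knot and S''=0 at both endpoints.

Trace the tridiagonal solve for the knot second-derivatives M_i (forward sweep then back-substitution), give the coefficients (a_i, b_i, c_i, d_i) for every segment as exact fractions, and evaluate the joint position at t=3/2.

Δ: Δ0=2, Δ1=-1, Δ2=2, Δ3=3/2
row 1: diag=10, rhs=-18; c'=1/5, d'=-9/5
row 2: denom=6−2·1/5=28/5; d'=(18−2·-9/5)/(28/5)=27/7
row 3: denom=6−1·5/28=163/28; d'=(-3−1·27/7)/(163/28)=-192/163
back: M3=-192/163
back: M2=27/7−5/28·-192/163=663/163
back: M1=-9/5−1/5·663/163=-426/163
M: M0=0, M1=-426/163, M2=663/163, M3=-192/163, M4=0
seg 0: a=-4, c=M0/2=0, d=(M1−M0)/(6·3)=-71/489, b=Δ0−h0·(2M0+M1)/6=539/163
seg 1: a=2, c=M1/2=-213/163, d=(M2−M1)/(6·2)=363/652, b=Δ1−h1·(2M1+M2)/6=-100/163
seg 2: a=0, c=M2/2=663/326, d=(M3−M2)/(6·1)=-285/326, b=Δ2−h2·(2M2+M3)/6=137/163
seg 3: a=2, c=M3/2=-96/163, d=(M4−M3)/(6·2)=16/163, b=Δ3−h3·(2M3+M4)/6=745/326
t_q=3/2 → seg 0, τ=3/2; S=-4+539/163·τ+0·τ²+-71/489·τ³=613/1304

  seg 0: a=-4 b=539/163 c=0 d=-71/489
  seg 1: a=2 b=-100/163 c=-213/163 d=363/652
  seg 2: a=0 b=137/163 c=663/326 d=-285/326
  seg 3: a=2 b=745/326 c=-96/163 d=16/163
S(3/2) = 613/1304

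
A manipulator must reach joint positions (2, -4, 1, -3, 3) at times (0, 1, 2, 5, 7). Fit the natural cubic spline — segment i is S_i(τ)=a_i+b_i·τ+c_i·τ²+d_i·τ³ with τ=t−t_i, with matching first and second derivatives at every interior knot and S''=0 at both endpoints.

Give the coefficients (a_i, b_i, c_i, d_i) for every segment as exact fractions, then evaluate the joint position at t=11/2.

  seg 0: a=2 b=-3752/411 c=0 d=1286/411
  seg 1: a=-4 b=106/411 c=1286/137 d=-1909/411
  seg 2: a=1 b=2095/411 c=-623/137 d=988/1233
  seg 3: a=-3 b=-227/411 c=365/137 d=-365/822
S(11/2) = -5843/2192

Δ: Δ0=-6, Δ1=5, Δ2=-4/3, Δ3=3
row 1: diag=4, rhs=66; c'=1/4, d'=33/2
row 2: denom=8−1·1/4=31/4; d'=(-38−1·33/2)/(31/4)=-218/31
row 3: denom=10−3·12/31=274/31; d'=(26−3·-218/31)/(274/31)=730/137
back: M3=730/137
back: M2=-218/31−12/31·730/137=-1246/137
back: M1=33/2−1/4·-1246/137=2572/137
M: M0=0, M1=2572/137, M2=-1246/137, M3=730/137, M4=0
seg 0: a=2, c=M0/2=0, d=(M1−M0)/(6·1)=1286/411, b=Δ0−h0·(2M0+M1)/6=-3752/411
seg 1: a=-4, c=M1/2=1286/137, d=(M2−M1)/(6·1)=-1909/411, b=Δ1−h1·(2M1+M2)/6=106/411
seg 2: a=1, c=M2/2=-623/137, d=(M3−M2)/(6·3)=988/1233, b=Δ2−h2·(2M2+M3)/6=2095/411
seg 3: a=-3, c=M3/2=365/137, d=(M4−M3)/(6·2)=-365/822, b=Δ3−h3·(2M3+M4)/6=-227/411
t_q=11/2 → seg 3, τ=1/2; S=-3+-227/411·τ+365/137·τ²+-365/822·τ³=-5843/2192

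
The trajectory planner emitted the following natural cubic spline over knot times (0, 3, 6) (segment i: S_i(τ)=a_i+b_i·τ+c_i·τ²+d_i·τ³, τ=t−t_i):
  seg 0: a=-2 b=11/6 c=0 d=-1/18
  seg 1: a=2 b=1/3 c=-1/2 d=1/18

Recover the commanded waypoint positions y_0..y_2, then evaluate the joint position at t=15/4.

y_0 = S_0(0) = a_0 = -2
y_1 = S_1(0) = a_1 = 2
y_2 = S_1(3) = 0
t_q=15/4 is in segment 1 (τ=3/4); S_1(τ)=255/128

y_0=-2 y_1=2 y_2=0
S(15/4) = 255/128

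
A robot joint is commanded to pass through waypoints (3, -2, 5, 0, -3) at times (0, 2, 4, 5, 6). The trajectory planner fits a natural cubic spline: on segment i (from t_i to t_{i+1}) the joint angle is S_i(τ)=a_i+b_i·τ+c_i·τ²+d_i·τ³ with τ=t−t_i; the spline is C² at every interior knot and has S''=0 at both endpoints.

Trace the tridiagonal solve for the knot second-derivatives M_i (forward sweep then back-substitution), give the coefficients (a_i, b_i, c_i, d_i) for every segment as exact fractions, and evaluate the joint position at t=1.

Δ: Δ0=-5/2, Δ1=7/2, Δ2=-5, Δ3=-3
row 1: diag=8, rhs=36; c'=1/4, d'=9/2
row 2: denom=6−2·1/4=11/2; d'=(-51−2·9/2)/(11/2)=-120/11
row 3: denom=4−1·2/11=42/11; d'=(12−1·-120/11)/(42/11)=6
back: M3=6
back: M2=-120/11−2/11·6=-12
back: M1=9/2−1/4·-12=15/2
M: M0=0, M1=15/2, M2=-12, M3=6, M4=0
seg 0: a=3, c=M0/2=0, d=(M1−M0)/(6·2)=5/8, b=Δ0−h0·(2M0+M1)/6=-5
seg 1: a=-2, c=M1/2=15/4, d=(M2−M1)/(6·2)=-13/8, b=Δ1−h1·(2M1+M2)/6=5/2
seg 2: a=5, c=M2/2=-6, d=(M3−M2)/(6·1)=3, b=Δ2−h2·(2M2+M3)/6=-2
seg 3: a=0, c=M3/2=3, d=(M4−M3)/(6·1)=-1, b=Δ3−h3·(2M3+M4)/6=-5
t_q=1 → seg 0, τ=1; S=3+-5·τ+0·τ²+5/8·τ³=-11/8

  seg 0: a=3 b=-5 c=0 d=5/8
  seg 1: a=-2 b=5/2 c=15/4 d=-13/8
  seg 2: a=5 b=-2 c=-6 d=3
  seg 3: a=0 b=-5 c=3 d=-1
S(1) = -11/8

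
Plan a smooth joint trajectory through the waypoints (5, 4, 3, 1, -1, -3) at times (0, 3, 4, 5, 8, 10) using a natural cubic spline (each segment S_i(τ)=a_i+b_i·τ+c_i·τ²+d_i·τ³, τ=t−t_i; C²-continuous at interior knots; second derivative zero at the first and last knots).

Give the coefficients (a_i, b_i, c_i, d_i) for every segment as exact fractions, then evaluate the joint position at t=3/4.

  seg 0: a=5 b=-415/2121 c=0 d=-292/19089
  seg 1: a=4 b=-1291/2121 c=-292/2121 d=-538/2121
  seg 2: a=3 b=-1163/707 c=-1906/2121 d=1153/2121
  seg 3: a=1 b=-3842/2121 c=1553/2121 d=-2231/19089
  seg 4: a=-1 b=-1217/2121 c=-226/707 d=113/2121
S(3/4) = 54827/11312

Δ: Δ0=-1/3, Δ1=-1, Δ2=-2, Δ3=-2/3, Δ4=-1
row 1: diag=8, rhs=-4; c'=1/8, d'=-1/2
row 2: denom=4−1·1/8=31/8; d'=(-6−1·-1/2)/(31/8)=-44/31
row 3: denom=8−1·8/31=240/31; d'=(8−1·-44/31)/(240/31)=73/60
row 4: denom=10−3·31/80=707/80; d'=(-2−3·73/60)/(707/80)=-452/707
back: M4=-452/707
back: M3=73/60−31/80·-452/707=3106/2121
back: M2=-44/31−8/31·3106/2121=-3812/2121
back: M1=-1/2−1/8·-3812/2121=-584/2121
M: M0=0, M1=-584/2121, M2=-3812/2121, M3=3106/2121, M4=-452/707, M5=0
seg 0: a=5, c=M0/2=0, d=(M1−M0)/(6·3)=-292/19089, b=Δ0−h0·(2M0+M1)/6=-415/2121
seg 1: a=4, c=M1/2=-292/2121, d=(M2−M1)/(6·1)=-538/2121, b=Δ1−h1·(2M1+M2)/6=-1291/2121
seg 2: a=3, c=M2/2=-1906/2121, d=(M3−M2)/(6·1)=1153/2121, b=Δ2−h2·(2M2+M3)/6=-1163/707
seg 3: a=1, c=M3/2=1553/2121, d=(M4−M3)/(6·3)=-2231/19089, b=Δ3−h3·(2M3+M4)/6=-3842/2121
seg 4: a=-1, c=M4/2=-226/707, d=(M5−M4)/(6·2)=113/2121, b=Δ4−h4·(2M4+M5)/6=-1217/2121
t_q=3/4 → seg 0, τ=3/4; S=5+-415/2121·τ+0·τ²+-292/19089·τ³=54827/11312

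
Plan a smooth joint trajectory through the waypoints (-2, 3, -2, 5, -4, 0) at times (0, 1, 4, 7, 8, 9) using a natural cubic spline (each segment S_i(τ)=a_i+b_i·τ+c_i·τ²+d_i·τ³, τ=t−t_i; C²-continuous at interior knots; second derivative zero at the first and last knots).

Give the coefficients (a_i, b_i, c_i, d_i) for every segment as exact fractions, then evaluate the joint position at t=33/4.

  seg 0: a=-2 b=15182/2409 c=0 d=-3137/2409
  seg 1: a=3 b=5771/2409 c=-3137/803 d=559/657
  seg 2: a=-2 b=4646/2409 c=3012/803 d=-8711/7227
  seg 3: a=5 b=-19537/2409 c=-5699/803 d=14953/2409
  seg 4: a=-4 b=-8872/2409 c=9254/803 d=-9254/2409
S(33/4) = -109477/25696

Δ: Δ0=5, Δ1=-5/3, Δ2=7/3, Δ3=-9, Δ4=4
row 1: diag=8, rhs=-40; c'=3/8, d'=-5
row 2: denom=12−3·3/8=87/8; d'=(24−3·-5)/(87/8)=104/29
row 3: denom=8−3·8/29=208/29; d'=(-68−3·104/29)/(208/29)=-571/52
row 4: denom=4−1·29/208=803/208; d'=(78−1·-571/52)/(803/208)=18508/803
back: M4=18508/803
back: M3=-571/52−29/208·18508/803=-11398/803
back: M2=104/29−8/29·-11398/803=6024/803
back: M1=-5−3/8·6024/803=-6274/803
M: M0=0, M1=-6274/803, M2=6024/803, M3=-11398/803, M4=18508/803, M5=0
seg 0: a=-2, c=M0/2=0, d=(M1−M0)/(6·1)=-3137/2409, b=Δ0−h0·(2M0+M1)/6=15182/2409
seg 1: a=3, c=M1/2=-3137/803, d=(M2−M1)/(6·3)=559/657, b=Δ1−h1·(2M1+M2)/6=5771/2409
seg 2: a=-2, c=M2/2=3012/803, d=(M3−M2)/(6·3)=-8711/7227, b=Δ2−h2·(2M2+M3)/6=4646/2409
seg 3: a=5, c=M3/2=-5699/803, d=(M4−M3)/(6·1)=14953/2409, b=Δ3−h3·(2M3+M4)/6=-19537/2409
seg 4: a=-4, c=M4/2=9254/803, d=(M5−M4)/(6·1)=-9254/2409, b=Δ4−h4·(2M4+M5)/6=-8872/2409
t_q=33/4 → seg 4, τ=1/4; S=-4+-8872/2409·τ+9254/803·τ²+-9254/2409·τ³=-109477/25696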